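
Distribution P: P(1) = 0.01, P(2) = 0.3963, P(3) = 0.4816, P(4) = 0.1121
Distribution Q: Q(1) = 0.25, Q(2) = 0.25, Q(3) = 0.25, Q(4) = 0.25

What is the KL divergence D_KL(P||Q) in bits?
0.5428 bits

D_KL(P||Q) = Σ P(x) log₂(P(x)/Q(x))

Computing term by term:
  P(1)·log₂(P(1)/Q(1)) = 0.01·log₂(0.01/0.25) = -0.04644
  P(2)·log₂(P(2)/Q(2)) = 0.3963·log₂(0.3963/0.25) = 0.26341
  P(3)·log₂(P(3)/Q(3)) = 0.4816·log₂(0.4816/0.25) = 0.45555
  P(4)·log₂(P(4)/Q(4)) = 0.1121·log₂(0.1121/0.25) = -0.12972

D_KL(P||Q) = -0.04644 + 0.26341 + 0.45555 - 0.12972 = 0.54280 ≈ 0.5428 bits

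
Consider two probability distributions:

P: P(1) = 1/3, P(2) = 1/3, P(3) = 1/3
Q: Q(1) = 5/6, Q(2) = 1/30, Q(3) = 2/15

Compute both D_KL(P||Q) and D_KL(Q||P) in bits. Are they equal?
D_KL(P||Q) = 1.1073 bits, D_KL(Q||P) = 0.8146 bits. No, they are not equal.

D_KL(P||Q) = Σ P(x) log₂(P(x)/Q(x))

Computing term by term:
  P(1)·log₂(P(1)/Q(1)) = (1/3)·log₂((1/3)/(5/6)) = -0.44064
  P(2)·log₂(P(2)/Q(2)) = (1/3)·log₂((1/3)/(1/30)) = 1.10731
  P(3)·log₂(P(3)/Q(3)) = (1/3)·log₂((1/3)/(2/15)) = 0.44064

D_KL(P||Q) = -0.44064 + 1.10731 + 0.44064 = 1.10731 ≈ 1.1073 bits

D_KL(Q||P) = Σ Q(x) log₂(Q(x)/P(x))

Computing term by term:
  Q(1)·log₂(Q(1)/P(1)) = (5/6)·log₂((5/6)/(1/3)) = 1.10161
  Q(2)·log₂(Q(2)/P(2)) = (1/30)·log₂((1/30)/(1/3)) = -0.11073
  Q(3)·log₂(Q(3)/P(3)) = (2/15)·log₂((2/15)/(1/3)) = -0.17626

D_KL(Q||P) = 1.10161 - 0.11073 - 0.17626 = 0.81462 ≈ 0.8146 bits

These are NOT equal (difference: 0.2927 bits). KL divergence is asymmetric: D_KL(P||Q) ≠ D_KL(Q||P) in general.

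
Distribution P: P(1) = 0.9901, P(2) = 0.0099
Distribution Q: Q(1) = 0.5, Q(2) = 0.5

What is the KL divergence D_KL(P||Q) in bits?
0.9199 bits

D_KL(P||Q) = Σ P(x) log₂(P(x)/Q(x))

Computing term by term:
  P(1)·log₂(P(1)/Q(1)) = 0.9901·log₂(0.9901/0.5) = 0.97589
  P(2)·log₂(P(2)/Q(2)) = 0.0099·log₂(0.0099/0.5) = -0.05602

D_KL(P||Q) = 0.97589 - 0.05602 = 0.91987 ≈ 0.9199 bits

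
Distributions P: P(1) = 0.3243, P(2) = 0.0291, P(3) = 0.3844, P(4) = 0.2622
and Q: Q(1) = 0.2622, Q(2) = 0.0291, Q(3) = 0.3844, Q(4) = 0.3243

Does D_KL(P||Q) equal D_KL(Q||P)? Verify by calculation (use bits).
D_KL(P||Q) = 0.0190 bits, D_KL(Q||P) = 0.0190 bits. Yes — for this pair D_KL(P||Q) = D_KL(Q||P).

D_KL(P||Q) = Σ P(x) log₂(P(x)/Q(x))

Computing term by term:
  P(1)·log₂(P(1)/Q(1)) = 0.3243·log₂(0.3243/0.2622) = 0.09945
  P(2)·log₂(P(2)/Q(2)) = 0.0291·log₂(0.0291/0.0291) = 0.00000
  P(3)·log₂(P(3)/Q(3)) = 0.3844·log₂(0.3844/0.3844) = 0.00000
  P(4)·log₂(P(4)/Q(4)) = 0.2622·log₂(0.2622/0.3243) = -0.08041

D_KL(P||Q) = 0.09945 + 0.00000 + 0.00000 - 0.08041 = 0.01904 ≈ 0.0190 bits

D_KL(Q||P) = Σ Q(x) log₂(Q(x)/P(x))

Computing term by term:
  Q(1)·log₂(Q(1)/P(1)) = 0.2622·log₂(0.2622/0.3243) = -0.08041
  Q(2)·log₂(Q(2)/P(2)) = 0.0291·log₂(0.0291/0.0291) = 0.00000
  Q(3)·log₂(Q(3)/P(3)) = 0.3844·log₂(0.3844/0.3844) = 0.00000
  Q(4)·log₂(Q(4)/P(4)) = 0.3243·log₂(0.3243/0.2622) = 0.09945

D_KL(Q||P) = -0.08041 + 0.00000 + 0.00000 + 0.09945 = 0.01904 ≈ 0.0190 bits

These ARE equal here. Q is P with outcomes relabeled (Q(1) = P(4), Q(4) = P(1)) by a relabeling that is its own inverse, so the two sums contain exactly the same terms in a different order. This is a special case — KL divergence is not symmetric in general: D_KL(P||Q) ≠ D_KL(Q||P) for most P, Q.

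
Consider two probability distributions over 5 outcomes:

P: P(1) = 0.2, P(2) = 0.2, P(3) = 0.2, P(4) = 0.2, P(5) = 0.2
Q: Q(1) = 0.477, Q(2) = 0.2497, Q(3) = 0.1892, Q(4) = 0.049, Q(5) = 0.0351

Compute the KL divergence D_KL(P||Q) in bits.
0.6091 bits

D_KL(P||Q) = Σ P(x) log₂(P(x)/Q(x))

Computing term by term:
  P(1)·log₂(P(1)/Q(1)) = 0.2·log₂(0.2/0.477) = -0.25080
  P(2)·log₂(P(2)/Q(2)) = 0.2·log₂(0.2/0.2497) = -0.06404
  P(3)·log₂(P(3)/Q(3)) = 0.2·log₂(0.2/0.1892) = 0.01602
  P(4)·log₂(P(4)/Q(4)) = 0.2·log₂(0.2/0.049) = 0.40583
  P(5)·log₂(P(5)/Q(5)) = 0.2·log₂(0.2/0.0351) = 0.50209

D_KL(P||Q) = -0.25080 - 0.06404 + 0.01602 + 0.40583 + 0.50209 = 0.60910 ≈ 0.6091 bits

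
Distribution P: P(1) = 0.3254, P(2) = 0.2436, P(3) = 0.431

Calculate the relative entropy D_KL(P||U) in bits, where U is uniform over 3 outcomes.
0.0383 bits

U(i) = 1/3 for all i

D_KL(P||U) = Σ P(x) log₂(P(x) / (1/3))
           = Σ P(x) log₂(P(x)) + log₂(3)
           = log₂(3) - H(P)

H(P) = -Σ P(x) log₂(P(x)):
  -P(1)·log₂(P(1)) = -(0.3254)·log₂(0.3254) = 0.52705
  -P(2)·log₂(P(2)) = -(0.2436)·log₂(0.2436) = 0.49631
  -P(3)·log₂(P(3)) = -(0.431)·log₂(0.431) = 0.52334
H(P) = 0.52705 + 0.49631 + 0.52334 = 1.54670 bits

log₂(3) = 1.58496 bits

D_KL(P||U) = 1.58496 - 1.54670 = 0.03826 ≈ 0.0383 bits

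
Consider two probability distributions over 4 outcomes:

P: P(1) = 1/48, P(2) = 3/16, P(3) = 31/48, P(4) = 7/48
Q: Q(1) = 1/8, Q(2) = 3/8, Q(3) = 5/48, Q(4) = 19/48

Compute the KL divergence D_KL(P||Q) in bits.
1.2486 bits

D_KL(P||Q) = Σ P(x) log₂(P(x)/Q(x))

Computing term by term:
  P(1)·log₂(P(1)/Q(1)) = (1/48)·log₂((1/48)/(1/8)) = -0.05385
  P(2)·log₂(P(2)/Q(2)) = (3/16)·log₂((3/16)/(3/8)) = -0.18750
  P(3)·log₂(P(3)/Q(3)) = (31/48)·log₂((31/48)/(5/48)) = 1.70001
  P(4)·log₂(P(4)/Q(4)) = (7/48)·log₂((7/48)/(19/48)) = -0.21008

D_KL(P||Q) = -0.05385 - 0.18750 + 1.70001 - 0.21008 = 1.24858 ≈ 1.2486 bits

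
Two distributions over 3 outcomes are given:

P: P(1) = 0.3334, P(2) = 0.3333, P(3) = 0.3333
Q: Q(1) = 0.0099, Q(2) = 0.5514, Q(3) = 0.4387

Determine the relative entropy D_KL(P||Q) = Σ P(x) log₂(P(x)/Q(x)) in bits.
1.3174 bits

D_KL(P||Q) = Σ P(x) log₂(P(x)/Q(x))

Computing term by term:
  P(1)·log₂(P(1)/Q(1)) = 0.3334·log₂(0.3334/0.0099) = 1.69157
  P(2)·log₂(P(2)/Q(2)) = 0.3333·log₂(0.3333/0.5514) = -0.24207
  P(3)·log₂(P(3)/Q(3)) = 0.3333·log₂(0.3333/0.4387) = -0.13212

D_KL(P||Q) = 1.69157 - 0.24207 - 0.13212 = 1.31738 ≈ 1.3174 bits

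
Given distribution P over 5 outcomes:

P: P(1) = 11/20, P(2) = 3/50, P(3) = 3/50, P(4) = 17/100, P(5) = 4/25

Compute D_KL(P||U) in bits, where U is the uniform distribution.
0.5029 bits

U(i) = 1/5 for all i

D_KL(P||U) = Σ P(x) log₂(P(x) / (1/5))
           = Σ P(x) log₂(P(x)) + log₂(5)
           = log₂(5) - H(P)

H(P) = -Σ P(x) log₂(P(x)):
  -P(1)·log₂(P(1)) = -(11/20)·log₂(11/20) = 0.47437
  -P(2)·log₂(P(2)) = -(3/50)·log₂(3/50) = 0.24353
  -P(3)·log₂(P(3)) = -(3/50)·log₂(3/50) = 0.24353
  -P(4)·log₂(P(4)) = -(17/100)·log₂(17/100) = 0.43459
  -P(5)·log₂(P(5)) = -(4/25)·log₂(4/25) = 0.42302
H(P) = 0.47437 + 0.24353 + 0.24353 + 0.43459 + 0.42302 = 1.81904 bits

log₂(5) = 2.32193 bits

D_KL(P||U) = 2.32193 - 1.81904 = 0.50289 ≈ 0.5029 bits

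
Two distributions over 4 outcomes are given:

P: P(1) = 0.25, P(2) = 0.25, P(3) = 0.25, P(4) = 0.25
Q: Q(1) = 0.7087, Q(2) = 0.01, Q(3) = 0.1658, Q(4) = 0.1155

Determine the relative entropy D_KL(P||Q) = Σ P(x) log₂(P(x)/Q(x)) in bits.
1.2118 bits

D_KL(P||Q) = Σ P(x) log₂(P(x)/Q(x))

Computing term by term:
  P(1)·log₂(P(1)/Q(1)) = 0.25·log₂(0.25/0.7087) = -0.37581
  P(2)·log₂(P(2)/Q(2)) = 0.25·log₂(0.25/0.01) = 1.16096
  P(3)·log₂(P(3)/Q(3)) = 0.25·log₂(0.25/0.1658) = 0.14812
  P(4)·log₂(P(4)/Q(4)) = 0.25·log₂(0.25/0.1155) = 0.27851

D_KL(P||Q) = -0.37581 + 1.16096 + 0.14812 + 0.27851 = 1.21178 ≈ 1.2118 bits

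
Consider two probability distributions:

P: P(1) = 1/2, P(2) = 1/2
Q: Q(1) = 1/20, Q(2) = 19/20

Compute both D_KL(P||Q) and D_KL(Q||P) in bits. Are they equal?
D_KL(P||Q) = 1.1980 bits, D_KL(Q||P) = 0.7136 bits. No, they are not equal.

D_KL(P||Q) = Σ P(x) log₂(P(x)/Q(x))

Computing term by term:
  P(1)·log₂(P(1)/Q(1)) = (1/2)·log₂((1/2)/(1/20)) = 1.66096
  P(2)·log₂(P(2)/Q(2)) = (1/2)·log₂((1/2)/(19/20)) = -0.46300

D_KL(P||Q) = 1.66096 - 0.46300 = 1.19796 ≈ 1.1980 bits

D_KL(Q||P) = Σ Q(x) log₂(Q(x)/P(x))

Computing term by term:
  Q(1)·log₂(Q(1)/P(1)) = (1/20)·log₂((1/20)/(1/2)) = -0.16610
  Q(2)·log₂(Q(2)/P(2)) = (19/20)·log₂((19/20)/(1/2)) = 0.87970

D_KL(Q||P) = -0.16610 + 0.87970 = 0.71360 ≈ 0.7136 bits

These are NOT equal (difference: 0.4844 bits). KL divergence is asymmetric: D_KL(P||Q) ≠ D_KL(Q||P) in general.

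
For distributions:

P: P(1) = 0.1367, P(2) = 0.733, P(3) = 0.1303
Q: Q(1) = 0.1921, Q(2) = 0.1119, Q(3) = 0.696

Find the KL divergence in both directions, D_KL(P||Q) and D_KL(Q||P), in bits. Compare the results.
D_KL(P||Q) = 1.6055 bits, D_KL(Q||P) = 1.4733 bits. D_KL(P||Q) is larger than D_KL(Q||P) by 0.1322 bits; the two directions differ.

D_KL(P||Q) = Σ P(x) log₂(P(x)/Q(x))

Computing term by term:
  P(1)·log₂(P(1)/Q(1)) = 0.1367·log₂(0.1367/0.1921) = -0.06710
  P(2)·log₂(P(2)/Q(2)) = 0.733·log₂(0.733/0.1119) = 1.98761
  P(3)·log₂(P(3)/Q(3)) = 0.1303·log₂(0.1303/0.696) = -0.31497

D_KL(P||Q) = -0.06710 + 1.98761 - 0.31497 = 1.60554 ≈ 1.6055 bits

D_KL(Q||P) = Σ Q(x) log₂(Q(x)/P(x))

Computing term by term:
  Q(1)·log₂(Q(1)/P(1)) = 0.1921·log₂(0.1921/0.1367) = 0.09429
  Q(2)·log₂(Q(2)/P(2)) = 0.1119·log₂(0.1119/0.733) = -0.30343
  Q(3)·log₂(Q(3)/P(3)) = 0.696·log₂(0.696/0.1303) = 1.68241

D_KL(Q||P) = 0.09429 - 0.30343 + 1.68241 = 1.47327 ≈ 1.4733 bits

These are NOT equal (difference: 0.1322 bits). KL divergence is asymmetric: D_KL(P||Q) ≠ D_KL(Q||P) in general.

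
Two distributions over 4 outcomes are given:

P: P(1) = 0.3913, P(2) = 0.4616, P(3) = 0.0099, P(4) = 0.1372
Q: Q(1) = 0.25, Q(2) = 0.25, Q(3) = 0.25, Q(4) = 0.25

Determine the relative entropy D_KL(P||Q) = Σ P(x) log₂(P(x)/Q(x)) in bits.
0.4964 bits

D_KL(P||Q) = Σ P(x) log₂(P(x)/Q(x))

Computing term by term:
  P(1)·log₂(P(1)/Q(1)) = 0.3913·log₂(0.3913/0.25) = 0.25292
  P(2)·log₂(P(2)/Q(2)) = 0.4616·log₂(0.4616/0.25) = 0.40838
  P(3)·log₂(P(3)/Q(3)) = 0.0099·log₂(0.0099/0.25) = -0.04612
  P(4)·log₂(P(4)/Q(4)) = 0.1372·log₂(0.1372/0.25) = -0.11877

D_KL(P||Q) = 0.25292 + 0.40838 - 0.04612 - 0.11877 = 0.49641 ≈ 0.4964 bits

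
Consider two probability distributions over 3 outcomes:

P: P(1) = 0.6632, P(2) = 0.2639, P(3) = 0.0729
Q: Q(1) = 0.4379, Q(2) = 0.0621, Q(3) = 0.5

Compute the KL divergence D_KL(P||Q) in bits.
0.7455 bits

D_KL(P||Q) = Σ P(x) log₂(P(x)/Q(x))

Computing term by term:
  P(1)·log₂(P(1)/Q(1)) = 0.6632·log₂(0.6632/0.4379) = 0.39715
  P(2)·log₂(P(2)/Q(2)) = 0.2639·log₂(0.2639/0.0621) = 0.55085
  P(3)·log₂(P(3)/Q(3)) = 0.0729·log₂(0.0729/0.5) = -0.20251

D_KL(P||Q) = 0.39715 + 0.55085 - 0.20251 = 0.74549 ≈ 0.7455 bits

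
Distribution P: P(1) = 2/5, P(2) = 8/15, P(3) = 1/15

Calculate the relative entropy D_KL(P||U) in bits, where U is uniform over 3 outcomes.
0.3121 bits

U(i) = 1/3 for all i

D_KL(P||U) = Σ P(x) log₂(P(x) / (1/3))
           = Σ P(x) log₂(P(x)) + log₂(3)
           = log₂(3) - H(P)

H(P) = -Σ P(x) log₂(P(x)):
  -P(1)·log₂(P(1)) = -(2/5)·log₂(2/5) = 0.52877
  -P(2)·log₂(P(2)) = -(8/15)·log₂(8/15) = 0.48367
  -P(3)·log₂(P(3)) = -(1/15)·log₂(1/15) = 0.26046
H(P) = 0.52877 + 0.48367 + 0.26046 = 1.27290 bits

log₂(3) = 1.58496 bits

D_KL(P||U) = 1.58496 - 1.27290 = 0.31206 ≈ 0.3121 bits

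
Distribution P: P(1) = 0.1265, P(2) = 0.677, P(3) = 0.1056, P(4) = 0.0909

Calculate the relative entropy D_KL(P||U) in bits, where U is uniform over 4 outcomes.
0.5847 bits

U(i) = 1/4 for all i

D_KL(P||U) = Σ P(x) log₂(P(x) / (1/4))
           = Σ P(x) log₂(P(x)) + log₂(4)
           = log₂(4) - H(P)

H(P) = -Σ P(x) log₂(P(x)):
  -P(1)·log₂(P(1)) = -(0.1265)·log₂(0.1265) = 0.37732
  -P(2)·log₂(P(2)) = -(0.677)·log₂(0.677) = 0.38100
  -P(3)·log₂(P(3)) = -(0.1056)·log₂(0.1056) = 0.34249
  -P(4)·log₂(P(4)) = -(0.0909)·log₂(0.0909) = 0.31448
H(P) = 0.37732 + 0.38100 + 0.34249 + 0.31448 = 1.41529 bits

log₂(4) = 2.00000 bits

D_KL(P||U) = 2.00000 - 1.41529 = 0.58471 ≈ 0.5847 bits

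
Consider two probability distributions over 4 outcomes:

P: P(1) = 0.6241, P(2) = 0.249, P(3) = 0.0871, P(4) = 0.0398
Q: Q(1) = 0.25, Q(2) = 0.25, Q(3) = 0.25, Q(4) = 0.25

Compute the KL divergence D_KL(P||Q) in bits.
0.5843 bits

D_KL(P||Q) = Σ P(x) log₂(P(x)/Q(x))

Computing term by term:
  P(1)·log₂(P(1)/Q(1)) = 0.6241·log₂(0.6241/0.25) = 0.82372
  P(2)·log₂(P(2)/Q(2)) = 0.249·log₂(0.249/0.25) = -0.00144
  P(3)·log₂(P(3)/Q(3)) = 0.0871·log₂(0.0871/0.25) = -0.13250
  P(4)·log₂(P(4)/Q(4)) = 0.0398·log₂(0.0398/0.25) = -0.10551

D_KL(P||Q) = 0.82372 - 0.00144 - 0.13250 - 0.10551 = 0.58427 ≈ 0.5843 bits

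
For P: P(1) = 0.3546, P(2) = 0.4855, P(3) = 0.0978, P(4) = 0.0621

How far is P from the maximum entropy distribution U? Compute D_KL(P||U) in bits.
0.3865 bits

U(i) = 1/4 for all i

D_KL(P||U) = Σ P(x) log₂(P(x) / (1/4))
           = Σ P(x) log₂(P(x)) + log₂(4)
           = log₂(4) - H(P)

H(P) = -Σ P(x) log₂(P(x)):
  -P(1)·log₂(P(1)) = -(0.3546)·log₂(0.3546) = 0.53039
  -P(2)·log₂(P(2)) = -(0.4855)·log₂(0.4855) = 0.50611
  -P(3)·log₂(P(3)) = -(0.0978)·log₂(0.0978) = 0.32802
  -P(4)·log₂(P(4)) = -(0.0621)·log₂(0.0621) = 0.24898
H(P) = 0.53039 + 0.50611 + 0.32802 + 0.24898 = 1.61350 bits

log₂(4) = 2.00000 bits

D_KL(P||U) = 2.00000 - 1.61350 = 0.38650 ≈ 0.3865 bits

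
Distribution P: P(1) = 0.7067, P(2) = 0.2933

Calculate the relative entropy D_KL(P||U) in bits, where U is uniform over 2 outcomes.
0.1271 bits

U(i) = 1/2 for all i

D_KL(P||U) = Σ P(x) log₂(P(x) / (1/2))
           = Σ P(x) log₂(P(x)) + log₂(2)
           = log₂(2) - H(P)

H(P) = -Σ P(x) log₂(P(x)):
  -P(1)·log₂(P(1)) = -(0.7067)·log₂(0.7067) = 0.35394
  -P(2)·log₂(P(2)) = -(0.2933)·log₂(0.2933) = 0.51901
H(P) = 0.35394 + 0.51901 = 0.87295 bits

log₂(2) = 1.00000 bits

D_KL(P||U) = 1.00000 - 0.87295 = 0.12705 ≈ 0.1271 bits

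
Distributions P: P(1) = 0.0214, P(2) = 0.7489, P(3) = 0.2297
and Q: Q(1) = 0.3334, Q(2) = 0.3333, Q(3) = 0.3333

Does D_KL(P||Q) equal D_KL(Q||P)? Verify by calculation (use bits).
D_KL(P||Q) = 0.6665 bits, D_KL(Q||P) = 1.1105 bits. No — D_KL(P||Q) ≠ D_KL(Q||P) for this pair.

D_KL(P||Q) = Σ P(x) log₂(P(x)/Q(x))

Computing term by term:
  P(1)·log₂(P(1)/Q(1)) = 0.0214·log₂(0.0214/0.3334) = -0.08478
  P(2)·log₂(P(2)/Q(2)) = 0.7489·log₂(0.7489/0.3333) = 0.87468
  P(3)·log₂(P(3)/Q(3)) = 0.2297·log₂(0.2297/0.3333) = -0.12337

D_KL(P||Q) = -0.08478 + 0.87468 - 0.12337 = 0.66653 ≈ 0.6665 bits

D_KL(Q||P) = Σ Q(x) log₂(Q(x)/P(x))

Computing term by term:
  Q(1)·log₂(Q(1)/P(1)) = 0.3334·log₂(0.3334/0.0214) = 1.32079
  Q(2)·log₂(Q(2)/P(2)) = 0.3333·log₂(0.3333/0.7489) = -0.38928
  Q(3)·log₂(Q(3)/P(3)) = 0.3333·log₂(0.3333/0.2297) = 0.17901

D_KL(Q||P) = 1.32079 - 0.38928 + 0.17901 = 1.11052 ≈ 1.1105 bits

These are NOT equal (difference: 0.4440 bits). KL divergence is asymmetric: D_KL(P||Q) ≠ D_KL(Q||P) in general.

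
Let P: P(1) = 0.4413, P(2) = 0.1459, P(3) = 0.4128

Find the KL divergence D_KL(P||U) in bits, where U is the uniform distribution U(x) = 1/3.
0.1321 bits

U(i) = 1/3 for all i

D_KL(P||U) = Σ P(x) log₂(P(x) / (1/3))
           = Σ P(x) log₂(P(x)) + log₂(3)
           = log₂(3) - H(P)

H(P) = -Σ P(x) log₂(P(x)):
  -P(1)·log₂(P(1)) = -(0.4413)·log₂(0.4413) = 0.52081
  -P(2)·log₂(P(2)) = -(0.1459)·log₂(0.1459) = 0.40516
  -P(3)·log₂(P(3)) = -(0.4128)·log₂(0.4128) = 0.52693
H(P) = 0.52081 + 0.40516 + 0.52693 = 1.45290 bits

log₂(3) = 1.58496 bits

D_KL(P||U) = 1.58496 - 1.45290 = 0.13206 ≈ 0.1321 bits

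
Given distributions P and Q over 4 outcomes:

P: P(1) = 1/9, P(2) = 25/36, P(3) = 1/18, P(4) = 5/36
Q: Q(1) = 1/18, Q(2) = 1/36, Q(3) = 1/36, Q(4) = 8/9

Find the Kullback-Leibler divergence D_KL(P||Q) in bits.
3.0196 bits

D_KL(P||Q) = Σ P(x) log₂(P(x)/Q(x))

Computing term by term:
  P(1)·log₂(P(1)/Q(1)) = (1/9)·log₂((1/9)/(1/18)) = 0.11111
  P(2)·log₂(P(2)/Q(2)) = (25/36)·log₂((25/36)/(1/36)) = 3.22490
  P(3)·log₂(P(3)/Q(3)) = (1/18)·log₂((1/18)/(1/36)) = 0.05556
  P(4)·log₂(P(4)/Q(4)) = (5/36)·log₂((5/36)/(8/9)) = -0.37195

D_KL(P||Q) = 0.11111 + 3.22490 + 0.05556 - 0.37195 = 3.01962 ≈ 3.0196 bits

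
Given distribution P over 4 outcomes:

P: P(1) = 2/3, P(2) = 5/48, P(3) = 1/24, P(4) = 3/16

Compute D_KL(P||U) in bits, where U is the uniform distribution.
0.6263 bits

U(i) = 1/4 for all i

D_KL(P||U) = Σ P(x) log₂(P(x) / (1/4))
           = Σ P(x) log₂(P(x)) + log₂(4)
           = log₂(4) - H(P)

H(P) = -Σ P(x) log₂(P(x)):
  -P(1)·log₂(P(1)) = -(2/3)·log₂(2/3) = 0.38998
  -P(2)·log₂(P(2)) = -(5/48)·log₂(5/48) = 0.33990
  -P(3)·log₂(P(3)) = -(1/24)·log₂(1/24) = 0.19104
  -P(4)·log₂(P(4)) = -(3/16)·log₂(3/16) = 0.45282
H(P) = 0.38998 + 0.33990 + 0.19104 + 0.45282 = 1.37374 bits

log₂(4) = 2.00000 bits

D_KL(P||U) = 2.00000 - 1.37374 = 0.62626 ≈ 0.6263 bits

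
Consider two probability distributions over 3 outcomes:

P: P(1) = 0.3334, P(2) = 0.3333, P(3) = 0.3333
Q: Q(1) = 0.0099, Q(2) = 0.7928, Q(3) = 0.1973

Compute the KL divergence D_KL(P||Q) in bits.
1.5270 bits

D_KL(P||Q) = Σ P(x) log₂(P(x)/Q(x))

Computing term by term:
  P(1)·log₂(P(1)/Q(1)) = 0.3334·log₂(0.3334/0.0099) = 1.69157
  P(2)·log₂(P(2)/Q(2)) = 0.3333·log₂(0.3333/0.7928) = -0.41667
  P(3)·log₂(P(3)/Q(3)) = 0.3333·log₂(0.3333/0.1973) = 0.25212

D_KL(P||Q) = 1.69157 - 0.41667 + 0.25212 = 1.52702 ≈ 1.5270 bits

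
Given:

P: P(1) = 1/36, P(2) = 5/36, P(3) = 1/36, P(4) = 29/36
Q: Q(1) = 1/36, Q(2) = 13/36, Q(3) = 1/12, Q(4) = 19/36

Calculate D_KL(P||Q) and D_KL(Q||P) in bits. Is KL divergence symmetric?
D_KL(P||Q) = 0.2559 bits, D_KL(Q||P) = 0.3079 bits. No, KL divergence is not symmetric.

D_KL(P||Q) = Σ P(x) log₂(P(x)/Q(x))

Computing term by term:
  P(1)·log₂(P(1)/Q(1)) = (1/36)·log₂((1/36)/(1/36)) = 0.00000
  P(2)·log₂(P(2)/Q(2)) = (5/36)·log₂((5/36)/(13/36)) = -0.19146
  P(3)·log₂(P(3)/Q(3)) = (1/36)·log₂((1/36)/(1/12)) = -0.04403
  P(4)·log₂(P(4)/Q(4)) = (29/36)·log₂((29/36)/(19/36)) = 0.49143

D_KL(P||Q) = 0.00000 - 0.19146 - 0.04403 + 0.49143 = 0.25594 ≈ 0.2559 bits

D_KL(Q||P) = Σ Q(x) log₂(Q(x)/P(x))

Computing term by term:
  Q(1)·log₂(Q(1)/P(1)) = (1/36)·log₂((1/36)/(1/36)) = 0.00000
  Q(2)·log₂(Q(2)/P(2)) = (13/36)·log₂((13/36)/(5/36)) = 0.49780
  Q(3)·log₂(Q(3)/P(3)) = (1/12)·log₂((1/12)/(1/36)) = 0.13208
  Q(4)·log₂(Q(4)/P(4)) = (19/36)·log₂((19/36)/(29/36)) = -0.32197

D_KL(Q||P) = 0.00000 + 0.49780 + 0.13208 - 0.32197 = 0.30791 ≈ 0.3079 bits

These are NOT equal (difference: 0.0520 bits). KL divergence is asymmetric: D_KL(P||Q) ≠ D_KL(Q||P) in general.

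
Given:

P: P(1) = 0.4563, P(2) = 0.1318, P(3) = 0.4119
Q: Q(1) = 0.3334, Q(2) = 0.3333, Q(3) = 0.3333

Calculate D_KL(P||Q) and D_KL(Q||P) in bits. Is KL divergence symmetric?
D_KL(P||Q) = 0.1560 bits, D_KL(Q||P) = 0.1934 bits. No, KL divergence is not symmetric.

D_KL(P||Q) = Σ P(x) log₂(P(x)/Q(x))

Computing term by term:
  P(1)·log₂(P(1)/Q(1)) = 0.4563·log₂(0.4563/0.3334) = 0.20658
  P(2)·log₂(P(2)/Q(2)) = 0.1318·log₂(0.1318/0.3333) = -0.17641
  P(3)·log₂(P(3)/Q(3)) = 0.4119·log₂(0.4119/0.3333) = 0.12582

D_KL(P||Q) = 0.20658 - 0.17641 + 0.12582 = 0.15599 ≈ 0.1560 bits

D_KL(Q||P) = Σ Q(x) log₂(Q(x)/P(x))

Computing term by term:
  Q(1)·log₂(Q(1)/P(1)) = 0.3334·log₂(0.3334/0.4563) = -0.15094
  Q(2)·log₂(Q(2)/P(2)) = 0.3333·log₂(0.3333/0.1318) = 0.44611
  Q(3)·log₂(Q(3)/P(3)) = 0.3333·log₂(0.3333/0.4119) = -0.10181

D_KL(Q||P) = -0.15094 + 0.44611 - 0.10181 = 0.19336 ≈ 0.1934 bits

These are NOT equal (difference: 0.0374 bits). KL divergence is asymmetric: D_KL(P||Q) ≠ D_KL(Q||P) in general.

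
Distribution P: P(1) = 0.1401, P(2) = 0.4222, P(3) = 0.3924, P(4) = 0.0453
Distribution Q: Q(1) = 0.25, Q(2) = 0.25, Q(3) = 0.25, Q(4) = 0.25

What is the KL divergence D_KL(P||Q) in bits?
0.3457 bits

D_KL(P||Q) = Σ P(x) log₂(P(x)/Q(x))

Computing term by term:
  P(1)·log₂(P(1)/Q(1)) = 0.1401·log₂(0.1401/0.25) = -0.11705
  P(2)·log₂(P(2)/Q(2)) = 0.4222·log₂(0.4222/0.25) = 0.31918
  P(3)·log₂(P(3)/Q(3)) = 0.3924·log₂(0.3924/0.25) = 0.25522
  P(4)·log₂(P(4)/Q(4)) = 0.0453·log₂(0.0453/0.25) = -0.11163

D_KL(P||Q) = -0.11705 + 0.31918 + 0.25522 - 0.11163 = 0.34572 ≈ 0.3457 bits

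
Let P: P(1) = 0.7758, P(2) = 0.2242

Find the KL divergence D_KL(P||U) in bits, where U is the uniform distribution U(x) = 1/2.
0.2322 bits

U(i) = 1/2 for all i

D_KL(P||U) = Σ P(x) log₂(P(x) / (1/2))
           = Σ P(x) log₂(P(x)) + log₂(2)
           = log₂(2) - H(P)

H(P) = -Σ P(x) log₂(P(x)):
  -P(1)·log₂(P(1)) = -(0.7758)·log₂(0.7758) = 0.28413
  -P(2)·log₂(P(2)) = -(0.2242)·log₂(0.2242) = 0.48363
H(P) = 0.28413 + 0.48363 = 0.76776 bits

log₂(2) = 1.00000 bits

D_KL(P||U) = 1.00000 - 0.76776 = 0.23224 ≈ 0.2322 bits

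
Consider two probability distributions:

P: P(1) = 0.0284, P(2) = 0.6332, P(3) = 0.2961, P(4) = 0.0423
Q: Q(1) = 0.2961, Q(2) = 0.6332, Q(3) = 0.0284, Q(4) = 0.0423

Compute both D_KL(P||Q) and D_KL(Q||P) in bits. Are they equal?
D_KL(P||Q) = 0.9054 bits, D_KL(Q||P) = 0.9054 bits. Yes, in this case they are equal (although KL divergence is not symmetric in general).

D_KL(P||Q) = Σ P(x) log₂(P(x)/Q(x))

Computing term by term:
  P(1)·log₂(P(1)/Q(1)) = 0.0284·log₂(0.0284/0.2961) = -0.09605
  P(2)·log₂(P(2)/Q(2)) = 0.6332·log₂(0.6332/0.6332) = 0.00000
  P(3)·log₂(P(3)/Q(3)) = 0.2961·log₂(0.2961/0.0284) = 1.00145
  P(4)·log₂(P(4)/Q(4)) = 0.0423·log₂(0.0423/0.0423) = 0.00000

D_KL(P||Q) = -0.09605 + 0.00000 + 1.00145 + 0.00000 = 0.90540 ≈ 0.9054 bits

D_KL(Q||P) = Σ Q(x) log₂(Q(x)/P(x))

Computing term by term:
  Q(1)·log₂(Q(1)/P(1)) = 0.2961·log₂(0.2961/0.0284) = 1.00145
  Q(2)·log₂(Q(2)/P(2)) = 0.6332·log₂(0.6332/0.6332) = 0.00000
  Q(3)·log₂(Q(3)/P(3)) = 0.0284·log₂(0.0284/0.2961) = -0.09605
  Q(4)·log₂(Q(4)/P(4)) = 0.0423·log₂(0.0423/0.0423) = 0.00000

D_KL(Q||P) = 1.00145 + 0.00000 - 0.09605 + 0.00000 = 0.90540 ≈ 0.9054 bits

These ARE equal here. Q is P with outcomes relabeled (Q(1) = P(3), Q(3) = P(1)) by a relabeling that is its own inverse, so the two sums contain exactly the same terms in a different order. This is a special case — KL divergence is not symmetric in general: D_KL(P||Q) ≠ D_KL(Q||P) for most P, Q.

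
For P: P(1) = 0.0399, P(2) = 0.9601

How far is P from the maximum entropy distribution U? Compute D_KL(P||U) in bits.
0.7582 bits

U(i) = 1/2 for all i

D_KL(P||U) = Σ P(x) log₂(P(x) / (1/2))
           = Σ P(x) log₂(P(x)) + log₂(2)
           = log₂(2) - H(P)

H(P) = -Σ P(x) log₂(P(x)):
  -P(1)·log₂(P(1)) = -(0.0399)·log₂(0.0399) = 0.18543
  -P(2)·log₂(P(2)) = -(0.9601)·log₂(0.9601) = 0.05640
H(P) = 0.18543 + 0.05640 = 0.24183 bits

log₂(2) = 1.00000 bits

D_KL(P||U) = 1.00000 - 0.24183 = 0.75817 ≈ 0.7582 bits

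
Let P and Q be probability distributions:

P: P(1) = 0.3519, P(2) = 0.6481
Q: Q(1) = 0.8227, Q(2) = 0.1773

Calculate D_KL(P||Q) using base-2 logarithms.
0.7808 bits

D_KL(P||Q) = Σ P(x) log₂(P(x)/Q(x))

Computing term by term:
  P(1)·log₂(P(1)/Q(1)) = 0.3519·log₂(0.3519/0.8227) = -0.43115
  P(2)·log₂(P(2)/Q(2)) = 0.6481·log₂(0.6481/0.1773) = 1.21196

D_KL(P||Q) = -0.43115 + 1.21196 = 0.78081 ≈ 0.7808 bits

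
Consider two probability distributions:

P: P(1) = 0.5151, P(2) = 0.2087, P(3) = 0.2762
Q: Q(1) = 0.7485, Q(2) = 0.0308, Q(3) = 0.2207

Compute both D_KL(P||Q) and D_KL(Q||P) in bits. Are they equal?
D_KL(P||Q) = 0.3878 bits, D_KL(Q||P) = 0.2471 bits. No, they are not equal.

D_KL(P||Q) = Σ P(x) log₂(P(x)/Q(x))

Computing term by term:
  P(1)·log₂(P(1)/Q(1)) = 0.5151·log₂(0.5151/0.7485) = -0.27772
  P(2)·log₂(P(2)/Q(2)) = 0.2087·log₂(0.2087/0.0308) = 0.57610
  P(3)·log₂(P(3)/Q(3)) = 0.2762·log₂(0.2762/0.2207) = 0.08939

D_KL(P||Q) = -0.27772 + 0.57610 + 0.08939 = 0.38777 ≈ 0.3878 bits

D_KL(Q||P) = Σ Q(x) log₂(Q(x)/P(x))

Computing term by term:
  Q(1)·log₂(Q(1)/P(1)) = 0.7485·log₂(0.7485/0.5151) = 0.40355
  Q(2)·log₂(Q(2)/P(2)) = 0.0308·log₂(0.0308/0.2087) = -0.08502
  Q(3)·log₂(Q(3)/P(3)) = 0.2207·log₂(0.2207/0.2762) = -0.07142

D_KL(Q||P) = 0.40355 - 0.08502 - 0.07142 = 0.24711 ≈ 0.2471 bits

These are NOT equal (difference: 0.1407 bits). KL divergence is asymmetric: D_KL(P||Q) ≠ D_KL(Q||P) in general.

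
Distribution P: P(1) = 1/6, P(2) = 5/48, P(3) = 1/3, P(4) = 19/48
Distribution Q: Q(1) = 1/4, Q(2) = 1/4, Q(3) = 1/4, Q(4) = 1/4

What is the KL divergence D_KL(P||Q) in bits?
0.1717 bits

D_KL(P||Q) = Σ P(x) log₂(P(x)/Q(x))

Computing term by term:
  P(1)·log₂(P(1)/Q(1)) = (1/6)·log₂((1/6)/(1/4)) = -0.09749
  P(2)·log₂(P(2)/Q(2)) = (5/48)·log₂((5/48)/(1/4)) = -0.13157
  P(3)·log₂(P(3)/Q(3)) = (1/3)·log₂((1/3)/(1/4)) = 0.13835
  P(4)·log₂(P(4)/Q(4)) = (19/48)·log₂((19/48)/(1/4)) = 0.26242

D_KL(P||Q) = -0.09749 - 0.13157 + 0.13835 + 0.26242 = 0.17171 ≈ 0.1717 bits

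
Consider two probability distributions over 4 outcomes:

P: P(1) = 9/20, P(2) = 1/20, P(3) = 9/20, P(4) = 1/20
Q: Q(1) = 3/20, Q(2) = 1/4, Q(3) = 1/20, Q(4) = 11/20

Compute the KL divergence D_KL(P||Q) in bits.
1.8506 bits

D_KL(P||Q) = Σ P(x) log₂(P(x)/Q(x))

Computing term by term:
  P(1)·log₂(P(1)/Q(1)) = (9/20)·log₂((9/20)/(3/20)) = 0.71323
  P(2)·log₂(P(2)/Q(2)) = (1/20)·log₂((1/20)/(1/4)) = -0.11610
  P(3)·log₂(P(3)/Q(3)) = (9/20)·log₂((9/20)/(1/20)) = 1.42647
  P(4)·log₂(P(4)/Q(4)) = (1/20)·log₂((1/20)/(11/20)) = -0.17297

D_KL(P||Q) = 0.71323 - 0.11610 + 1.42647 - 0.17297 = 1.85063 ≈ 1.8506 bits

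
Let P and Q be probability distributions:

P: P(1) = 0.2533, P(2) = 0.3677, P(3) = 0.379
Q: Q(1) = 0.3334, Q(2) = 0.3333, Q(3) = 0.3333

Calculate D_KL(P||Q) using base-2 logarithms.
0.0220 bits

D_KL(P||Q) = Σ P(x) log₂(P(x)/Q(x))

Computing term by term:
  P(1)·log₂(P(1)/Q(1)) = 0.2533·log₂(0.2533/0.3334) = -0.10041
  P(2)·log₂(P(2)/Q(2)) = 0.3677·log₂(0.3677/0.3333) = 0.05211
  P(3)·log₂(P(3)/Q(3)) = 0.379·log₂(0.379/0.3333) = 0.07026

D_KL(P||Q) = -0.10041 + 0.05211 + 0.07026 = 0.02196 ≈ 0.0220 bits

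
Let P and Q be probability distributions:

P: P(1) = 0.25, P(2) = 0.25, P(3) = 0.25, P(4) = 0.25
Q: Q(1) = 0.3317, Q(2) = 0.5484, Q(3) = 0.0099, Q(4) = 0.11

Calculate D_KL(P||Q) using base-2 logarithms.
1.0754 bits

D_KL(P||Q) = Σ P(x) log₂(P(x)/Q(x))

Computing term by term:
  P(1)·log₂(P(1)/Q(1)) = 0.25·log₂(0.25/0.3317) = -0.10199
  P(2)·log₂(P(2)/Q(2)) = 0.25·log₂(0.25/0.5484) = -0.28333
  P(3)·log₂(P(3)/Q(3)) = 0.25·log₂(0.25/0.0099) = 1.16459
  P(4)·log₂(P(4)/Q(4)) = 0.25·log₂(0.25/0.11) = 0.29611

D_KL(P||Q) = -0.10199 - 0.28333 + 1.16459 + 0.29611 = 1.07538 ≈ 1.0754 bits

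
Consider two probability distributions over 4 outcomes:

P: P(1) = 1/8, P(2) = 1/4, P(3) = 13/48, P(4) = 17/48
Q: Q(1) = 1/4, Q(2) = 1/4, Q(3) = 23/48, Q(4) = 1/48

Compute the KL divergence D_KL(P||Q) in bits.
1.0997 bits

D_KL(P||Q) = Σ P(x) log₂(P(x)/Q(x))

Computing term by term:
  P(1)·log₂(P(1)/Q(1)) = (1/8)·log₂((1/8)/(1/4)) = -0.12500
  P(2)·log₂(P(2)/Q(2)) = (1/4)·log₂((1/4)/(1/4)) = 0.00000
  P(3)·log₂(P(3)/Q(3)) = (13/48)·log₂((13/48)/(23/48)) = -0.22293
  P(4)·log₂(P(4)/Q(4)) = (17/48)·log₂((17/48)/(1/48)) = 1.44764

D_KL(P||Q) = -0.12500 + 0.00000 - 0.22293 + 1.44764 = 1.09971 ≈ 1.0997 bits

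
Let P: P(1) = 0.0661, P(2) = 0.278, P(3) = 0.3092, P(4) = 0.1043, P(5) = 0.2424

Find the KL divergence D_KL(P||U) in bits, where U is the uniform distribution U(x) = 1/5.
0.1901 bits

U(i) = 1/5 for all i

D_KL(P||U) = Σ P(x) log₂(P(x) / (1/5))
           = Σ P(x) log₂(P(x)) + log₂(5)
           = log₂(5) - H(P)

H(P) = -Σ P(x) log₂(P(x)):
  -P(1)·log₂(P(1)) = -(0.0661)·log₂(0.0661) = 0.25906
  -P(2)·log₂(P(2)) = -(0.278)·log₂(0.278) = 0.51342
  -P(3)·log₂(P(3)) = -(0.3092)·log₂(0.3092) = 0.52360
  -P(4)·log₂(P(4)) = -(0.1043)·log₂(0.1043) = 0.34014
  -P(5)·log₂(P(5)) = -(0.2424)·log₂(0.2424) = 0.49560
H(P) = 0.25906 + 0.51342 + 0.52360 + 0.34014 + 0.49560 = 2.13182 bits

log₂(5) = 2.32193 bits

D_KL(P||U) = 2.32193 - 2.13182 = 0.19011 ≈ 0.1901 bits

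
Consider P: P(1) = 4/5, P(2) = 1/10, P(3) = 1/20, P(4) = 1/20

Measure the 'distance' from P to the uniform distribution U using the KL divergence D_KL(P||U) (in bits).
0.9781 bits

U(i) = 1/4 for all i

D_KL(P||U) = Σ P(x) log₂(P(x) / (1/4))
           = Σ P(x) log₂(P(x)) + log₂(4)
           = log₂(4) - H(P)

H(P) = -Σ P(x) log₂(P(x)):
  -P(1)·log₂(P(1)) = -(4/5)·log₂(4/5) = 0.25754
  -P(2)·log₂(P(2)) = -(1/10)·log₂(1/10) = 0.33219
  -P(3)·log₂(P(3)) = -(1/20)·log₂(1/20) = 0.21610
  -P(4)·log₂(P(4)) = -(1/20)·log₂(1/20) = 0.21610
H(P) = 0.25754 + 0.33219 + 0.21610 + 0.21610 = 1.02193 bits

log₂(4) = 2.00000 bits

D_KL(P||U) = 2.00000 - 1.02193 = 0.97807 ≈ 0.9781 bits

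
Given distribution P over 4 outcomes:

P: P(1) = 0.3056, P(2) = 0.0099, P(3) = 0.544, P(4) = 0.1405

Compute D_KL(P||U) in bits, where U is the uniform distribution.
0.5358 bits

U(i) = 1/4 for all i

D_KL(P||U) = Σ P(x) log₂(P(x) / (1/4))
           = Σ P(x) log₂(P(x)) + log₂(4)
           = log₂(4) - H(P)

H(P) = -Σ P(x) log₂(P(x)):
  -P(1)·log₂(P(1)) = -(0.3056)·log₂(0.3056) = 0.52266
  -P(2)·log₂(P(2)) = -(0.0099)·log₂(0.0099) = 0.06592
  -P(3)·log₂(P(3)) = -(0.544)·log₂(0.544) = 0.47781
  -P(4)·log₂(P(4)) = -(0.1405)·log₂(0.1405) = 0.39781
H(P) = 0.52266 + 0.06592 + 0.47781 + 0.39781 = 1.46420 bits

log₂(4) = 2.00000 bits

D_KL(P||U) = 2.00000 - 1.46420 = 0.53580 ≈ 0.5358 bits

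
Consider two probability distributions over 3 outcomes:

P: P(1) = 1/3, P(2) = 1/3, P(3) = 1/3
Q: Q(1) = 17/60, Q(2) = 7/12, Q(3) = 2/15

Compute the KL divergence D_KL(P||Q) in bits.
0.2497 bits

D_KL(P||Q) = Σ P(x) log₂(P(x)/Q(x))

Computing term by term:
  P(1)·log₂(P(1)/Q(1)) = (1/3)·log₂((1/3)/(17/60)) = 0.07816
  P(2)·log₂(P(2)/Q(2)) = (1/3)·log₂((1/3)/(7/12)) = -0.26912
  P(3)·log₂(P(3)/Q(3)) = (1/3)·log₂((1/3)/(2/15)) = 0.44064

D_KL(P||Q) = 0.07816 - 0.26912 + 0.44064 = 0.24968 ≈ 0.2497 bits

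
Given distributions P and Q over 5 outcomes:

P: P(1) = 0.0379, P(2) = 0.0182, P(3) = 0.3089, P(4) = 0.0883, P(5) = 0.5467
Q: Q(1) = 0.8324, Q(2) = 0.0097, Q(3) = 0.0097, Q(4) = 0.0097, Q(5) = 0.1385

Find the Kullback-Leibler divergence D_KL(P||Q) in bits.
2.7542 bits

D_KL(P||Q) = Σ P(x) log₂(P(x)/Q(x))

Computing term by term:
  P(1)·log₂(P(1)/Q(1)) = 0.0379·log₂(0.0379/0.8324) = -0.16892
  P(2)·log₂(P(2)/Q(2)) = 0.0182·log₂(0.0182/0.0097) = 0.01652
  P(3)·log₂(P(3)/Q(3)) = 0.3089·log₂(0.3089/0.0097) = 1.54234
  P(4)·log₂(P(4)/Q(4)) = 0.0883·log₂(0.0883/0.0097) = 0.28136
  P(5)·log₂(P(5)/Q(5)) = 0.5467·log₂(0.5467/0.1385) = 1.08294

D_KL(P||Q) = -0.16892 + 0.01652 + 1.54234 + 0.28136 + 1.08294 = 2.75424 ≈ 2.7542 bits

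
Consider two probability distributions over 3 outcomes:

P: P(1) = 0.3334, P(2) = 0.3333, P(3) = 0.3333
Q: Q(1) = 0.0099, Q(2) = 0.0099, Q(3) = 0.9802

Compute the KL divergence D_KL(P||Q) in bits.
2.8638 bits

D_KL(P||Q) = Σ P(x) log₂(P(x)/Q(x))

Computing term by term:
  P(1)·log₂(P(1)/Q(1)) = 0.3334·log₂(0.3334/0.0099) = 1.69157
  P(2)·log₂(P(2)/Q(2)) = 0.3333·log₂(0.3333/0.0099) = 1.69091
  P(3)·log₂(P(3)/Q(3)) = 0.3333·log₂(0.3333/0.9802) = -0.51870

D_KL(P||Q) = 1.69157 + 1.69091 - 0.51870 = 2.86378 ≈ 2.8638 bits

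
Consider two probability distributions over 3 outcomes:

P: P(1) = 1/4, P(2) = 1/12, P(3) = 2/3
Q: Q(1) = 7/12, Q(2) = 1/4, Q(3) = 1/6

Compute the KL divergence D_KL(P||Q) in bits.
0.8957 bits

D_KL(P||Q) = Σ P(x) log₂(P(x)/Q(x))

Computing term by term:
  P(1)·log₂(P(1)/Q(1)) = (1/4)·log₂((1/4)/(7/12)) = -0.30560
  P(2)·log₂(P(2)/Q(2)) = (1/12)·log₂((1/12)/(1/4)) = -0.13208
  P(3)·log₂(P(3)/Q(3)) = (2/3)·log₂((2/3)/(1/6)) = 1.33333

D_KL(P||Q) = -0.30560 - 0.13208 + 1.33333 = 0.89565 ≈ 0.8957 bits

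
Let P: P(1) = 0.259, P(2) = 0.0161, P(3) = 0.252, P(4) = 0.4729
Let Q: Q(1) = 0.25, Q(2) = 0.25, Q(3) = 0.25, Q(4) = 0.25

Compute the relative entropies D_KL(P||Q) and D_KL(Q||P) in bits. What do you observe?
D_KL(P||Q) = 0.3873 bits, D_KL(Q||P) = 0.7437 bits. The two directions give different values (D_KL(Q||P) exceeds D_KL(P||Q) by 0.3564 bits): KL divergence is asymmetric.

D_KL(P||Q) = Σ P(x) log₂(P(x)/Q(x))

Computing term by term:
  P(1)·log₂(P(1)/Q(1)) = 0.259·log₂(0.259/0.25) = 0.01322
  P(2)·log₂(P(2)/Q(2)) = 0.0161·log₂(0.0161/0.25) = -0.06370
  P(3)·log₂(P(3)/Q(3)) = 0.252·log₂(0.252/0.25) = 0.00290
  P(4)·log₂(P(4)/Q(4)) = 0.4729·log₂(0.4729/0.25) = 0.43488

D_KL(P||Q) = 0.01322 - 0.06370 + 0.00290 + 0.43488 = 0.38730 ≈ 0.3873 bits

D_KL(Q||P) = Σ Q(x) log₂(Q(x)/P(x))

Computing term by term:
  Q(1)·log₂(Q(1)/P(1)) = 0.25·log₂(0.25/0.259) = -0.01276
  Q(2)·log₂(Q(2)/P(2)) = 0.25·log₂(0.25/0.0161) = 0.98920
  Q(3)·log₂(Q(3)/P(3)) = 0.25·log₂(0.25/0.252) = -0.00287
  Q(4)·log₂(Q(4)/P(4)) = 0.25·log₂(0.25/0.4729) = -0.22990

D_KL(Q||P) = -0.01276 + 0.98920 - 0.00287 - 0.22990 = 0.74367 ≈ 0.7437 bits

These are NOT equal (difference: 0.3564 bits). KL divergence is asymmetric: D_KL(P||Q) ≠ D_KL(Q||P) in general.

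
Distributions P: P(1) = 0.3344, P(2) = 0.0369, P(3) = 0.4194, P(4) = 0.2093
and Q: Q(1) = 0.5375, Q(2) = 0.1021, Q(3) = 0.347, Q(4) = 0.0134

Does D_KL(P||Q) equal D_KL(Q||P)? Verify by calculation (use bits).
D_KL(P||Q) = 0.6615 bits, D_KL(Q||P) = 0.3699 bits. No — D_KL(P||Q) ≠ D_KL(Q||P) for this pair.

D_KL(P||Q) = Σ P(x) log₂(P(x)/Q(x))

Computing term by term:
  P(1)·log₂(P(1)/Q(1)) = 0.3344·log₂(0.3344/0.5375) = -0.22896
  P(2)·log₂(P(2)/Q(2)) = 0.0369·log₂(0.0369/0.1021) = -0.05418
  P(3)·log₂(P(3)/Q(3)) = 0.4194·log₂(0.4194/0.347) = 0.11466
  P(4)·log₂(P(4)/Q(4)) = 0.2093·log₂(0.2093/0.0134) = 0.82993

D_KL(P||Q) = -0.22896 - 0.05418 + 0.11466 + 0.82993 = 0.66145 ≈ 0.6615 bits

D_KL(Q||P) = Σ Q(x) log₂(Q(x)/P(x))

Computing term by term:
  Q(1)·log₂(Q(1)/P(1)) = 0.5375·log₂(0.5375/0.3344) = 0.36802
  Q(2)·log₂(Q(2)/P(2)) = 0.1021·log₂(0.1021/0.0369) = 0.14991
  Q(3)·log₂(Q(3)/P(3)) = 0.347·log₂(0.347/0.4194) = -0.09487
  Q(4)·log₂(Q(4)/P(4)) = 0.0134·log₂(0.0134/0.2093) = -0.05313

D_KL(Q||P) = 0.36802 + 0.14991 - 0.09487 - 0.05313 = 0.36993 ≈ 0.3699 bits

These are NOT equal (difference: 0.2916 bits). KL divergence is asymmetric: D_KL(P||Q) ≠ D_KL(Q||P) in general.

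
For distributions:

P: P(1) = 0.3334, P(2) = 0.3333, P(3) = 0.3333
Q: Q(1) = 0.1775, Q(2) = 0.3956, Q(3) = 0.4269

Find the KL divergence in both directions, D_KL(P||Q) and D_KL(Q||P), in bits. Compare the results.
D_KL(P||Q) = 0.1018 bits, D_KL(Q||P) = 0.0888 bits. D_KL(P||Q) is larger than D_KL(Q||P) by 0.0130 bits; the two directions differ.

D_KL(P||Q) = Σ P(x) log₂(P(x)/Q(x))

Computing term by term:
  P(1)·log₂(P(1)/Q(1)) = 0.3334·log₂(0.3334/0.1775) = 0.30321
  P(2)·log₂(P(2)/Q(2)) = 0.3333·log₂(0.3333/0.3956) = -0.08240
  P(3)·log₂(P(3)/Q(3)) = 0.3333·log₂(0.3333/0.4269) = -0.11901

D_KL(P||Q) = 0.30321 - 0.08240 - 0.11901 = 0.10180 ≈ 0.1018 bits

D_KL(Q||P) = Σ Q(x) log₂(Q(x)/P(x))

Computing term by term:
  Q(1)·log₂(Q(1)/P(1)) = 0.1775·log₂(0.1775/0.3334) = -0.16142
  Q(2)·log₂(Q(2)/P(2)) = 0.3956·log₂(0.3956/0.3333) = 0.09780
  Q(3)·log₂(Q(3)/P(3)) = 0.4269·log₂(0.4269/0.3333) = 0.15244

D_KL(Q||P) = -0.16142 + 0.09780 + 0.15244 = 0.08882 ≈ 0.0888 bits

These are NOT equal (difference: 0.0130 bits). KL divergence is asymmetric: D_KL(P||Q) ≠ D_KL(Q||P) in general.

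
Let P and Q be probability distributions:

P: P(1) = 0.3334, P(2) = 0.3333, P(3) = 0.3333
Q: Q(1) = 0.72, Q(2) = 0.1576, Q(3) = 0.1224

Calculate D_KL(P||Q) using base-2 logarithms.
0.4715 bits

D_KL(P||Q) = Σ P(x) log₂(P(x)/Q(x))

Computing term by term:
  P(1)·log₂(P(1)/Q(1)) = 0.3334·log₂(0.3334/0.72) = -0.37032
  P(2)·log₂(P(2)/Q(2)) = 0.3333·log₂(0.3333/0.1576) = 0.36015
  P(3)·log₂(P(3)/Q(3)) = 0.3333·log₂(0.3333/0.1224) = 0.48169

D_KL(P||Q) = -0.37032 + 0.36015 + 0.48169 = 0.47152 ≈ 0.4715 bits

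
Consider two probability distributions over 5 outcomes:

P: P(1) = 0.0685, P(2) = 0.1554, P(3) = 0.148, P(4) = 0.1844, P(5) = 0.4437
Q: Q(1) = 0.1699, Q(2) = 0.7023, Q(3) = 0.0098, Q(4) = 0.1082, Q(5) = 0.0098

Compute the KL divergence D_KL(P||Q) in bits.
2.7342 bits

D_KL(P||Q) = Σ P(x) log₂(P(x)/Q(x))

Computing term by term:
  P(1)·log₂(P(1)/Q(1)) = 0.0685·log₂(0.0685/0.1699) = -0.08977
  P(2)·log₂(P(2)/Q(2)) = 0.1554·log₂(0.1554/0.7023) = -0.33817
  P(3)·log₂(P(3)/Q(3)) = 0.148·log₂(0.148/0.0098) = 0.57967
  P(4)·log₂(P(4)/Q(4)) = 0.1844·log₂(0.1844/0.1082) = 0.14183
  P(5)·log₂(P(5)/Q(5)) = 0.4437·log₂(0.4437/0.0098) = 2.44064

D_KL(P||Q) = -0.08977 - 0.33817 + 0.57967 + 0.14183 + 2.44064 = 2.73420 ≈ 2.7342 bits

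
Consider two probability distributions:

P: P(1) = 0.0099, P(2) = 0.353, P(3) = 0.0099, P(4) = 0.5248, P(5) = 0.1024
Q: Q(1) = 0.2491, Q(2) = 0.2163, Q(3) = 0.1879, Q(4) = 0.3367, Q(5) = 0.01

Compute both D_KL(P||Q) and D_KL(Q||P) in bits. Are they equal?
D_KL(P||Q) = 0.8410 bits, D_KL(Q||P) = 1.5550 bits. No, they are not equal.

D_KL(P||Q) = Σ P(x) log₂(P(x)/Q(x))

Computing term by term:
  P(1)·log₂(P(1)/Q(1)) = 0.0099·log₂(0.0099/0.2491) = -0.04607
  P(2)·log₂(P(2)/Q(2)) = 0.353·log₂(0.353/0.2163) = 0.24944
  P(3)·log₂(P(3)/Q(3)) = 0.0099·log₂(0.0099/0.1879) = -0.04204
  P(4)·log₂(P(4)/Q(4)) = 0.5248·log₂(0.5248/0.3367) = 0.33603
  P(5)·log₂(P(5)/Q(5)) = 0.1024·log₂(0.1024/0.01) = 0.34367

D_KL(P||Q) = -0.04607 + 0.24944 - 0.04204 + 0.33603 + 0.34367 = 0.84103 ≈ 0.8410 bits

D_KL(Q||P) = Σ Q(x) log₂(Q(x)/P(x))

Computing term by term:
  Q(1)·log₂(Q(1)/P(1)) = 0.2491·log₂(0.2491/0.0099) = 1.15910
  Q(2)·log₂(Q(2)/P(2)) = 0.2163·log₂(0.2163/0.353) = -0.15285
  Q(3)·log₂(Q(3)/P(3)) = 0.1879·log₂(0.1879/0.0099) = 0.79790
  Q(4)·log₂(Q(4)/P(4)) = 0.3367·log₂(0.3367/0.5248) = -0.21559
  Q(5)·log₂(Q(5)/P(5)) = 0.01·log₂(0.01/0.1024) = -0.03356

D_KL(Q||P) = 1.15910 - 0.15285 + 0.79790 - 0.21559 - 0.03356 = 1.55500 ≈ 1.5550 bits

These are NOT equal (difference: 0.7140 bits). KL divergence is asymmetric: D_KL(P||Q) ≠ D_KL(Q||P) in general.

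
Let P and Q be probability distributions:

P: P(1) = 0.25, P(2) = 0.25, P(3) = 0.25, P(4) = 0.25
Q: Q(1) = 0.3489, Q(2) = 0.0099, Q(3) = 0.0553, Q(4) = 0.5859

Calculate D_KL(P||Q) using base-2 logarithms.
1.2813 bits

D_KL(P||Q) = Σ P(x) log₂(P(x)/Q(x))

Computing term by term:
  P(1)·log₂(P(1)/Q(1)) = 0.25·log₂(0.25/0.3489) = -0.12022
  P(2)·log₂(P(2)/Q(2)) = 0.25·log₂(0.25/0.0099) = 1.16459
  P(3)·log₂(P(3)/Q(3)) = 0.25·log₂(0.25/0.0553) = 0.54414
  P(4)·log₂(P(4)/Q(4)) = 0.25·log₂(0.25/0.5859) = -0.30718

D_KL(P||Q) = -0.12022 + 1.16459 + 0.54414 - 0.30718 = 1.28133 ≈ 1.2813 bits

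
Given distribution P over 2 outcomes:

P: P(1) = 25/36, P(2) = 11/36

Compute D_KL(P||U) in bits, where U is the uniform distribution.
0.1120 bits

U(i) = 1/2 for all i

D_KL(P||U) = Σ P(x) log₂(P(x) / (1/2))
           = Σ P(x) log₂(P(x)) + log₂(2)
           = log₂(2) - H(P)

H(P) = -Σ P(x) log₂(P(x)):
  -P(1)·log₂(P(1)) = -(25/36)·log₂(25/36) = 0.36533
  -P(2)·log₂(P(2)) = -(11/36)·log₂(11/36) = 0.52265
H(P) = 0.36533 + 0.52265 = 0.88798 bits

log₂(2) = 1.00000 bits

D_KL(P||U) = 1.00000 - 0.88798 = 0.11202 ≈ 0.1120 bits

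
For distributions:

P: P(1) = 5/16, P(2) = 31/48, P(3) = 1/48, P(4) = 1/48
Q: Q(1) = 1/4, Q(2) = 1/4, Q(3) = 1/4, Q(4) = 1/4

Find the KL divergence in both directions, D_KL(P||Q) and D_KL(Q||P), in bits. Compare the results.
D_KL(P||Q) = 0.8355 bits, D_KL(Q||P) = 1.3697 bits. D_KL(Q||P) is larger than D_KL(P||Q) by 0.5342 bits; the two directions differ.

D_KL(P||Q) = Σ P(x) log₂(P(x)/Q(x))

Computing term by term:
  P(1)·log₂(P(1)/Q(1)) = (5/16)·log₂((5/16)/(1/4)) = 0.10060
  P(2)·log₂(P(2)/Q(2)) = (31/48)·log₂((31/48)/(1/4)) = 0.88430
  P(3)·log₂(P(3)/Q(3)) = (1/48)·log₂((1/48)/(1/4)) = -0.07469
  P(4)·log₂(P(4)/Q(4)) = (1/48)·log₂((1/48)/(1/4)) = -0.07469

D_KL(P||Q) = 0.10060 + 0.88430 - 0.07469 - 0.07469 = 0.83552 ≈ 0.8355 bits

D_KL(Q||P) = Σ Q(x) log₂(Q(x)/P(x))

Computing term by term:
  Q(1)·log₂(Q(1)/P(1)) = (1/4)·log₂((1/4)/(5/16)) = -0.08048
  Q(2)·log₂(Q(2)/P(2)) = (1/4)·log₂((1/4)/(31/48)) = -0.34231
  Q(3)·log₂(Q(3)/P(3)) = (1/4)·log₂((1/4)/(1/48)) = 0.89624
  Q(4)·log₂(Q(4)/P(4)) = (1/4)·log₂((1/4)/(1/48)) = 0.89624

D_KL(Q||P) = -0.08048 - 0.34231 + 0.89624 + 0.89624 = 1.36969 ≈ 1.3697 bits

These are NOT equal (difference: 0.5342 bits). KL divergence is asymmetric: D_KL(P||Q) ≠ D_KL(Q||P) in general.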